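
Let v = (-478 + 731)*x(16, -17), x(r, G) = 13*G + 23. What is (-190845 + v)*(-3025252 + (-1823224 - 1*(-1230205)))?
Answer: 871782596469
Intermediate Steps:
x(r, G) = 23 + 13*G
v = -50094 (v = (-478 + 731)*(23 + 13*(-17)) = 253*(23 - 221) = 253*(-198) = -50094)
(-190845 + v)*(-3025252 + (-1823224 - 1*(-1230205))) = (-190845 - 50094)*(-3025252 + (-1823224 - 1*(-1230205))) = -240939*(-3025252 + (-1823224 + 1230205)) = -240939*(-3025252 - 593019) = -240939*(-3618271) = 871782596469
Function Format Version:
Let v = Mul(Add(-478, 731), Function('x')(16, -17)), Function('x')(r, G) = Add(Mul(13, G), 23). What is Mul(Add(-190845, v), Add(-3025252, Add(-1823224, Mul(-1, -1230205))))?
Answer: 871782596469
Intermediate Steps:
Function('x')(r, G) = Add(23, Mul(13, G))
v = -50094 (v = Mul(Add(-478, 731), Add(23, Mul(13, -17))) = Mul(253, Add(23, -221)) = Mul(253, -198) = -50094)
Mul(Add(-190845, v), Add(-3025252, Add(-1823224, Mul(-1, -1230205)))) = Mul(Add(-190845, -50094), Add(-3025252, Add(-1823224, Mul(-1, -1230205)))) = Mul(-240939, Add(-3025252, Add(-1823224, 1230205))) = Mul(-240939, Add(-3025252, -593019)) = Mul(-240939, -3618271) = 871782596469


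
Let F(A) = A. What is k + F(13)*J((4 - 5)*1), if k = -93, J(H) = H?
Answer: -106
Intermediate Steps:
k + F(13)*J((4 - 5)*1) = -93 + 13*((4 - 5)*1) = -93 + 13*(-1*1) = -93 + 13*(-1) = -93 - 13 = -106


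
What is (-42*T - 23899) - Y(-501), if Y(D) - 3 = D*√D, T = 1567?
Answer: -89716 + 501*I*√501 ≈ -89716.0 + 11214.0*I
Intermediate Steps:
Y(D) = 3 + D^(3/2) (Y(D) = 3 + D*√D = 3 + D^(3/2))
(-42*T - 23899) - Y(-501) = (-42*1567 - 23899) - (3 + (-501)^(3/2)) = (-65814 - 23899) - (3 - 501*I*√501) = -89713 + (-3 + 501*I*√501) = -89716 + 501*I*√501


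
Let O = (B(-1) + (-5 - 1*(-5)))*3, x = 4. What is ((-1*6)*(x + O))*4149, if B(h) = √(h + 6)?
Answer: -99576 - 74682*√5 ≈ -2.6657e+5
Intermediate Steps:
B(h) = √(6 + h)
O = 3*√5 (O = (√(6 - 1) + (-5 - 1*(-5)))*3 = (√5 + (-5 + 5))*3 = (√5 + 0)*3 = √5*3 = 3*√5 ≈ 6.7082)
((-1*6)*(x + O))*4149 = ((-1*6)*(4 + 3*√5))*4149 = -6*(4 + 3*√5)*4149 = (-24 - 18*√5)*4149 = -99576 - 74682*√5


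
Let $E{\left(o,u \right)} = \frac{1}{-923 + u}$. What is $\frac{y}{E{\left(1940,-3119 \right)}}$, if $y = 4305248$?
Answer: $-17401812416$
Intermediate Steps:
$\frac{y}{E{\left(1940,-3119 \right)}} = \frac{4305248}{\frac{1}{-923 - 3119}} = \frac{4305248}{\frac{1}{-4042}} = \frac{4305248}{- \frac{1}{4042}} = 4305248 \left(-4042\right) = -17401812416$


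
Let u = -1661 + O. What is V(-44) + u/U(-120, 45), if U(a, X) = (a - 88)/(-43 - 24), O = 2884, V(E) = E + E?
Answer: 63637/208 ≈ 305.95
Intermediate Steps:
V(E) = 2*E
U(a, X) = 88/67 - a/67 (U(a, X) = (-88 + a)/(-67) = (-88 + a)*(-1/67) = 88/67 - a/67)
u = 1223 (u = -1661 + 2884 = 1223)
V(-44) + u/U(-120, 45) = 2*(-44) + 1223/(88/67 - 1/67*(-120)) = -88 + 1223/(88/67 + 120/67) = -88 + 1223/(208/67) = -88 + 1223*(67/208) = -88 + 81941/208 = 63637/208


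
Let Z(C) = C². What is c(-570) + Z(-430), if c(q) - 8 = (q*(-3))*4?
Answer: 191748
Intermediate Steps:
c(q) = 8 - 12*q (c(q) = 8 + (q*(-3))*4 = 8 - 3*q*4 = 8 - 12*q)
c(-570) + Z(-430) = (8 - 12*(-570)) + (-430)² = (8 + 6840) + 184900 = 6848 + 184900 = 191748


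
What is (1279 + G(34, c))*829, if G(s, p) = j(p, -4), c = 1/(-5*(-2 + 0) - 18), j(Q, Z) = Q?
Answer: 8481499/8 ≈ 1.0602e+6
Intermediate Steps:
c = -⅛ (c = 1/(-5*(-2) - 18) = 1/(10 - 18) = 1/(-8) = -⅛ ≈ -0.12500)
G(s, p) = p
(1279 + G(34, c))*829 = (1279 - ⅛)*829 = (10231/8)*829 = 8481499/8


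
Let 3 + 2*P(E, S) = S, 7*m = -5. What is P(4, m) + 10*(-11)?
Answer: -783/7 ≈ -111.86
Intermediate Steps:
m = -5/7 (m = (⅐)*(-5) = -5/7 ≈ -0.71429)
P(E, S) = -3/2 + S/2
P(4, m) + 10*(-11) = (-3/2 + (½)*(-5/7)) + 10*(-11) = (-3/2 - 5/14) - 110 = -13/7 - 110 = -783/7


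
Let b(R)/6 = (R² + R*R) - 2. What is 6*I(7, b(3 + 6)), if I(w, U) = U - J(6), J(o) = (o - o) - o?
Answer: 5796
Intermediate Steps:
b(R) = -12 + 12*R² (b(R) = 6*((R² + R*R) - 2) = 6*((R² + R²) - 2) = 6*(2*R² - 2) = 6*(-2 + 2*R²) = -12 + 12*R²)
J(o) = -o (J(o) = 0 - o = -o)
I(w, U) = 6 + U (I(w, U) = U - (-1)*6 = U - 1*(-6) = U + 6 = 6 + U)
6*I(7, b(3 + 6)) = 6*(6 + (-12 + 12*(3 + 6)²)) = 6*(6 + (-12 + 12*9²)) = 6*(6 + (-12 + 12*81)) = 6*(6 + (-12 + 972)) = 6*(6 + 960) = 6*966 = 5796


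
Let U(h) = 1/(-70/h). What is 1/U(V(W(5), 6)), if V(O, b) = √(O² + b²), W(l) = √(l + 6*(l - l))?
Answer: -70*√41/41 ≈ -10.932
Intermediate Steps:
W(l) = √l (W(l) = √(l + 6*0) = √(l + 0) = √l)
U(h) = -h/70
1/U(V(W(5), 6)) = 1/(-√((√5)² + 6²)/70) = 1/(-√(5 + 36)/70) = 1/(-√41/70) = -70*√41/41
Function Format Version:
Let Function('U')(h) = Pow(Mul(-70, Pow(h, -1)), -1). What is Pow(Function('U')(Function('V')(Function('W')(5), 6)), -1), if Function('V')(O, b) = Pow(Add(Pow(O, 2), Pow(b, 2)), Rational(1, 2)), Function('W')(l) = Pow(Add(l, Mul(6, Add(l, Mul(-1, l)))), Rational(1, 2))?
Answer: Mul(Rational(-70, 41), Pow(41, Rational(1, 2))) ≈ -10.932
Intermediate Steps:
Function('W')(l) = Pow(l, Rational(1, 2)) (Function('W')(l) = Pow(Add(l, Mul(6, 0)), Rational(1, 2)) = Pow(Add(l, 0), Rational(1, 2)) = Pow(l, Rational(1, 2)))
Function('U')(h) = Mul(Rational(-1, 70), h)
Pow(Function('U')(Function('V')(Function('W')(5), 6)), -1) = Pow(Mul(Rational(-1, 70), Pow(Add(Pow(Pow(5, Rational(1, 2)), 2), Pow(6, 2)), Rational(1, 2))), -1) = Pow(Mul(Rational(-1, 70), Pow(Add(5, 36), Rational(1, 2))), -1) = Pow(Mul(Rational(-1, 70), Pow(41, Rational(1, 2))), -1) = Mul(Rational(-70, 41), Pow(41, Rational(1, 2)))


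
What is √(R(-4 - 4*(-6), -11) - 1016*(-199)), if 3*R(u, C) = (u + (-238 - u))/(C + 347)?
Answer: √29114462/12 ≈ 449.65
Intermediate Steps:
R(u, C) = -238/(3*(347 + C)) (R(u, C) = ((u + (-238 - u))/(C + 347))/3 = (-238/(347 + C))/3 = -238/(3*(347 + C)))
√(R(-4 - 4*(-6), -11) - 1016*(-199)) = √(-238/(1041 + 3*(-11)) - 1016*(-199)) = √(-238/(1041 - 33) + 202184) = √(-238/1008 + 202184) = √(-238*1/1008 + 202184) = √(-17/72 + 202184) = √(14557231/72) = √29114462/12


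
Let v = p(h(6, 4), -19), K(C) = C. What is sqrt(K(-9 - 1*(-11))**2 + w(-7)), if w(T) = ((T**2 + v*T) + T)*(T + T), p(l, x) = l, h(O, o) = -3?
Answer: I*sqrt(878) ≈ 29.631*I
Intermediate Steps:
v = -3
w(T) = 2*T*(T**2 - 2*T) (w(T) = ((T**2 - 3*T) + T)*(T + T) = (T**2 - 2*T)*(2*T) = 2*T*(T**2 - 2*T))
sqrt(K(-9 - 1*(-11))**2 + w(-7)) = sqrt((-9 - 1*(-11))**2 + 2*(-7)**2*(-2 - 7)) = sqrt((-9 + 11)**2 + 2*49*(-9)) = sqrt(2**2 - 882) = sqrt(4 - 882) = sqrt(-878) = I*sqrt(878)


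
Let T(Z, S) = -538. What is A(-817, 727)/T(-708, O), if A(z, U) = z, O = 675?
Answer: 817/538 ≈ 1.5186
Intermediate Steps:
A(-817, 727)/T(-708, O) = -817/(-538) = -817*(-1/538) = 817/538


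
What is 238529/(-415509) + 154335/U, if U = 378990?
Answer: -583833871/3499416798 ≈ -0.16684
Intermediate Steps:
238529/(-415509) + 154335/U = 238529/(-415509) + 154335/378990 = 238529*(-1/415509) + 154335*(1/378990) = -238529/415509 + 10289/25266 = -583833871/3499416798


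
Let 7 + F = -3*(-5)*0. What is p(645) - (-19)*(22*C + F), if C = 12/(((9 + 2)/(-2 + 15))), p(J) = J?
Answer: 6440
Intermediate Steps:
F = -7 (F = -7 - 3*(-5)*0 = -7 + 15*0 = -7 + 0 = -7)
C = 156/11 (C = 12/((11/13)) = 12/((11*(1/13))) = 12/(11/13) = 12*(13/11) = 156/11 ≈ 14.182)
p(645) - (-19)*(22*C + F) = 645 - (-19)*(22*(156/11) - 7) = 645 - (-19)*(312 - 7) = 645 - (-19)*305 = 645 - 1*(-5795) = 645 + 5795 = 6440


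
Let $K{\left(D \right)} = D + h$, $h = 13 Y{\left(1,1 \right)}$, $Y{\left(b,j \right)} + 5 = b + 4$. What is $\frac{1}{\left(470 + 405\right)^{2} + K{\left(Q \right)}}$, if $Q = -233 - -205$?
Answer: $\frac{1}{765597} \approx 1.3062 \cdot 10^{-6}$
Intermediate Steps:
$Q = -28$ ($Q = -233 + 205 = -28$)
$Y{\left(b,j \right)} = -1 + b$ ($Y{\left(b,j \right)} = -5 + \left(b + 4\right) = -5 + \left(4 + b\right) = -1 + b$)
$h = 0$ ($h = 13 \left(-1 + 1\right) = 13 \cdot 0 = 0$)
$K{\left(D \right)} = D$ ($K{\left(D \right)} = D + 0 = D$)
$\frac{1}{\left(470 + 405\right)^{2} + K{\left(Q \right)}} = \frac{1}{\left(470 + 405\right)^{2} - 28} = \frac{1}{875^{2} - 28} = \frac{1}{765625 - 28} = \frac{1}{765597}$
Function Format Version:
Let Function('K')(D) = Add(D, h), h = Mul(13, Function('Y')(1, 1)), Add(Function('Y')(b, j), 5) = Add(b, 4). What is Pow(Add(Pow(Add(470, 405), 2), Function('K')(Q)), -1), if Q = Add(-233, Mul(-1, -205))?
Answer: Rational(1, 765597) ≈ 1.3062e-6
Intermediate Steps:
Q = -28 (Q = Add(-233, 205) = -28)
Function('Y')(b, j) = Add(-1, b) (Function('Y')(b, j) = Add(-5, Add(b, 4)) = Add(-5, Add(4, b)) = Add(-1, b))
h = 0 (h = Mul(13, Add(-1, 1)) = Mul(13, 0) = 0)
Function('K')(D) = D (Function('K')(D) = Add(D, 0) = D)
Pow(Add(Pow(Add(470, 405), 2), Function('K')(Q)), -1) = Pow(Add(Pow(Add(470, 405), 2), -28), -1) = Pow(Add(Pow(875, 2), -28), -1) = Pow(Add(765625, -28), -1) = Pow(765597, -1) = Rational(1, 765597)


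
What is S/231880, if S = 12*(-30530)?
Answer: -9159/5797 ≈ -1.5800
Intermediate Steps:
S = -366360
S/231880 = -366360/231880 = -366360*1/231880 = -9159/5797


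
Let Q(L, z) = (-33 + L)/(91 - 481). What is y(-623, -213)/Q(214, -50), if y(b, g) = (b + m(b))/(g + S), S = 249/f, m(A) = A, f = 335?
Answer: -3875950/306433 ≈ -12.649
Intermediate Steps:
S = 249/335 ≈ 0.74328
Q(L, z) = 11/130 - L/390 (Q(L, z) = (-33 + L)/(-390) = (-33 + L)*(-1/390) = 11/130 - L/390)
y(b, g) = 2*b/(249/335 + g) (y(b, g) = (b + b)/(g + 249/335) = (2*b)/(249/335 + g) = 2*b/(249/335 + g))
y(-623, -213)/Q(214, -50) = (670*(-623)/(249 + 335*(-213)))/(11/130 - 1/390*214) = (670*(-623)/(249 - 71355))/(11/130 - 107/195) = (670*(-623)/(-71106))/(-181/390) = (670*(-623)*(-1/71106))*(-390/181) = (29815/5079)*(-390/181) = -3875950/306433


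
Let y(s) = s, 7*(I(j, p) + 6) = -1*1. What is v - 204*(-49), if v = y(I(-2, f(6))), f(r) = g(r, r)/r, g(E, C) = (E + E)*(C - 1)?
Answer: 69929/7 ≈ 9989.9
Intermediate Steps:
g(E, C) = 2*E*(-1 + C) (g(E, C) = (2*E)*(-1 + C) = 2*E*(-1 + C))
f(r) = -2 + 2*r (f(r) = (2*r*(-1 + r))/r = -2 + 2*r)
I(j, p) = -43/7 (I(j, p) = -6 + (-1*1)/7 = -6 + (⅐)*(-1) = -6 - ⅐ = -43/7)
v = -43/7 ≈ -6.1429
v - 204*(-49) = -43/7 - 204*(-49) = -43/7 + 9996 = 69929/7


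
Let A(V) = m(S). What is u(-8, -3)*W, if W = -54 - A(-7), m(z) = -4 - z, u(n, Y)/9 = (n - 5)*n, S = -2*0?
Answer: -46800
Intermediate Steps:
S = 0
u(n, Y) = 9*n*(-5 + n) (u(n, Y) = 9*((n - 5)*n) = 9*((-5 + n)*n) = 9*(n*(-5 + n)) = 9*n*(-5 + n))
A(V) = -4 (A(V) = -4 - 1*0 = -4 + 0 = -4)
W = -50 (W = -54 - 1*(-4) = -54 + 4 = -50)
u(-8, -3)*W = (9*(-8)*(-5 - 8))*(-50) = (9*(-8)*(-13))*(-50) = 936*(-50) = -46800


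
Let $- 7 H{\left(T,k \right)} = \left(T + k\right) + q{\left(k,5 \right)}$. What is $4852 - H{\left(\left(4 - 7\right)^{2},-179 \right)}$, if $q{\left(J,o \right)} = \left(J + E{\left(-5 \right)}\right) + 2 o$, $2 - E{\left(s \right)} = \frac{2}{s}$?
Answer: $\frac{168137}{35} \approx 4803.9$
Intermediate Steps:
$E{\left(s \right)} = 2 - \frac{2}{s}$
$q{\left(J,o \right)} = \frac{12}{5} + J + 2 o$ ($q{\left(J,o \right)} = \left(J + \left(2 - \frac{2}{-5}\right)\right) + 2 o = \left(J + \left(2 - - \frac{2}{5}\right)\right) + 2 o = \left(J + \left(2 + \frac{2}{5}\right)\right) + 2 o = \left(J + \frac{12}{5}\right) + 2 o = \left(\frac{12}{5} + J\right) + 2 o = \frac{12}{5} + J + 2 o$)
$H{\left(T,k \right)} = - \frac{62}{35} - \frac{2 k}{7} - \frac{T}{7}$ ($H{\left(T,k \right)} = - \frac{\left(T + k\right) + \left(\frac{12}{5} + k + 2 \cdot 5\right)}{7} = - \frac{\left(T + k\right) + \left(\frac{12}{5} + k + 10\right)}{7} = - \frac{\left(T + k\right) + \left(\frac{62}{5} + k\right)}{7} = - \frac{\frac{62}{5} + T + 2 k}{7} = - \frac{62}{35} - \frac{2 k}{7} - \frac{T}{7}$)
$4852 - H{\left(\left(4 - 7\right)^{2},-179 \right)} = 4852 - \left(- \frac{62}{35} - - \frac{358}{7} - \frac{\left(4 - 7\right)^{2}}{7}\right) = 4852 - \left(- \frac{62}{35} + \frac{358}{7} - \frac{\left(-3\right)^{2}}{7}\right) = 4852 - \left(- \frac{62}{35} + \frac{358}{7} - \frac{9}{7}\right) = 4852 - \frac{1683}{35} = \frac{168137}{35}$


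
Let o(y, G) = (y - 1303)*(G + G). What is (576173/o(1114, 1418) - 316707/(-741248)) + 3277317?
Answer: 325529190968499347/99327973248 ≈ 3.2773e+6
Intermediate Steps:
o(y, G) = 2*G*(-1303 + y) (o(y, G) = (-1303 + y)*(2*G) = 2*G*(-1303 + y))
(576173/o(1114, 1418) - 316707/(-741248)) + 3277317 = (576173/((2*1418*(-1303 + 1114))) - 316707/(-741248)) + 3277317 = (576173/((2*1418*(-189))) - 316707*(-1/741248)) + 3277317 = (576173/(-536004) + 316707/741248) + 3277317 = (576173*(-1/536004) + 316707/741248) + 3277317 = (-576173/536004 + 316707/741248) + 3277317 = -64332716269/99327973248 + 3277317 = 325529190968499347/99327973248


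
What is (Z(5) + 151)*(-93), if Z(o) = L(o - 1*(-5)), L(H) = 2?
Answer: -14229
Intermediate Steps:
Z(o) = 2
(Z(5) + 151)*(-93) = (2 + 151)*(-93) = 153*(-93) = -14229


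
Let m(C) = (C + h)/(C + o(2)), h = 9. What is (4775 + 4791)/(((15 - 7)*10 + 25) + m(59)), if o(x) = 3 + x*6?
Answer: 353942/3919 ≈ 90.314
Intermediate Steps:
o(x) = 3 + 6*x
m(C) = (9 + C)/(15 + C) (m(C) = (C + 9)/(C + (3 + 6*2)) = (9 + C)/(C + (3 + 12)) = (9 + C)/(C + 15) = (9 + C)/(15 + C))
(4775 + 4791)/(((15 - 7)*10 + 25) + m(59)) = (4775 + 4791)/(((15 - 7)*10 + 25) + (9 + 59)/(15 + 59)) = 9566/((8*10 + 25) + 68/74) = 9566/((80 + 25) + (1/74)*68) = 9566/(105 + 34/37) = 9566/(3919/37) = 9566*(37/3919) = 353942/3919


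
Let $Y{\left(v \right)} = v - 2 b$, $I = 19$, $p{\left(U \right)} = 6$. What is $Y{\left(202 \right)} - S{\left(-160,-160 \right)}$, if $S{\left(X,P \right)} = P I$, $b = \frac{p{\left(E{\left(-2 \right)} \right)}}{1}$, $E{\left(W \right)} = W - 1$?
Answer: $3230$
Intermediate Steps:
$E{\left(W \right)} = -1 + W$
$b = 6$ ($b = \frac{6}{1} = 6 \cdot 1 = 6$)
$S{\left(X,P \right)} = 19 P$ ($S{\left(X,P \right)} = P 19 = 19 P$)
$Y{\left(v \right)} = -12 + v$ ($Y{\left(v \right)} = v - 12 = -12 + v$)
$Y{\left(202 \right)} - S{\left(-160,-160 \right)} = \left(-12 + 202\right) - 19 \left(-160\right) = 190 - -3040 = 190 + 3040 = 3230$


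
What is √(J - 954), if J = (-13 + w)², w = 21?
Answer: I*√890 ≈ 29.833*I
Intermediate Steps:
J = 64 (J = (-13 + 21)² = 8² = 64)
√(J - 954) = √(64 - 954) = √(-890) = I*√890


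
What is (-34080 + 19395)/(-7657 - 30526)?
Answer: 14685/38183 ≈ 0.38460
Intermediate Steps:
(-34080 + 19395)/(-7657 - 30526) = -14685/(-38183) = -14685*(-1/38183) = 14685/38183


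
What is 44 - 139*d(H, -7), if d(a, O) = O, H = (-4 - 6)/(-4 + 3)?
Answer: 1017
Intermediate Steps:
H = 10 (H = -10/(-1) = -10*(-1) = 10)
44 - 139*d(H, -7) = 44 - 139*(-7) = 44 + 973 = 1017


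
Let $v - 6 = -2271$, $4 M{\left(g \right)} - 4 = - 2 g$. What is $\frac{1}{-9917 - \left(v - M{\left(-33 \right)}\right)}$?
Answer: $- \frac{2}{15269} \approx -0.00013098$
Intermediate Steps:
$M{\left(g \right)} = 1 - \frac{g}{2}$ ($M{\left(g \right)} = 1 + \frac{\left(-2\right) g}{4} = 1 - \frac{g}{2}$)
$v = -2265$ ($v = 6 - 2271 = -2265$)
$\frac{1}{-9917 - \left(v - M{\left(-33 \right)}\right)} = \frac{1}{-9917 + \left(\left(1 - - \frac{33}{2}\right) - -2265\right)} = \frac{1}{-9917 + \left(\left(1 + \frac{33}{2}\right) + 2265\right)} = \frac{1}{-9917 + \left(\frac{35}{2} + 2265\right)} = \frac{1}{-9917 + \frac{4565}{2}} = \frac{1}{- \frac{15269}{2}} = - \frac{2}{15269}$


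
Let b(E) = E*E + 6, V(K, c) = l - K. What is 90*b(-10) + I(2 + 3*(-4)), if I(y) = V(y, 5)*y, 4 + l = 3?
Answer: 9450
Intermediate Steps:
l = -1 (l = -4 + 3 = -1)
V(K, c) = -1 - K
b(E) = 6 + E² (b(E) = E² + 6 = 6 + E²)
I(y) = y*(-1 - y) (I(y) = (-1 - y)*y = y*(-1 - y))
90*b(-10) + I(2 + 3*(-4)) = 90*(6 + (-10)²) - (2 + 3*(-4))*(1 + (2 + 3*(-4))) = 90*(6 + 100) - (2 - 12)*(1 + (2 - 12)) = 90*106 - 1*(-10)*(1 - 10) = 9540 - 1*(-10)*(-9) = 9540 - 90 = 9450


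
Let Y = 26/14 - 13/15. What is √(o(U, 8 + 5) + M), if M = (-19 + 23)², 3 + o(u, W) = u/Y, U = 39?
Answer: √838/4 ≈ 7.2371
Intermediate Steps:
Y = 104/105 (Y = 26*(1/14) - 13*1/15 = 13/7 - 13/15 = 104/105 ≈ 0.99048)
o(u, W) = -3 + 105*u/104 (o(u, W) = -3 + u/(104/105) = -3 + u*(105/104) = -3 + 105*u/104)
M = 16 (M = 4² = 16)
√(o(U, 8 + 5) + M) = √((-3 + (105/104)*39) + 16) = √((-3 + 315/8) + 16) = √(291/8 + 16) = √(419/8) = √838/4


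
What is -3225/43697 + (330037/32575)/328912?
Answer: -34539222963211/468183134154800 ≈ -0.073773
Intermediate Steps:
-3225/43697 + (330037/32575)/328912 = -3225*1/43697 + (330037*(1/32575))*(1/328912) = -3225/43697 + (330037/32575)*(1/328912) = -3225/43697 + 330037/10714308400 = -34539222963211/468183134154800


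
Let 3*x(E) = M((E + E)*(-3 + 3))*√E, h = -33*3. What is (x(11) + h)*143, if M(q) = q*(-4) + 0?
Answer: -14157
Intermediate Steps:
h = -99
M(q) = -4*q (M(q) = -4*q + 0 = -4*q)
x(E) = 0 (x(E) = ((-4*(E + E)*(-3 + 3))*√E)/3 = ((-4*2*E*0)*√E)/3 = ((-4*0)*√E)/3 = (0*√E)/3 = (⅓)*0 = 0)
(x(11) + h)*143 = (0 - 99)*143 = -99*143 = -14157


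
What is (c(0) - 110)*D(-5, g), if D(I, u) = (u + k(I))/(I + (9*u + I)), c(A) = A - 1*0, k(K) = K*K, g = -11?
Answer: 1540/109 ≈ 14.128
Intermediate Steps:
k(K) = K**2
c(A) = A (c(A) = A + 0 = A)
D(I, u) = (u + I**2)/(2*I + 9*u) (D(I, u) = (u + I**2)/(I + (9*u + I)) = (u + I**2)/(I + (I + 9*u)) = (u + I**2)/(2*I + 9*u))
(c(0) - 110)*D(-5, g) = (0 - 110)*((-11 + (-5)**2)/(2*(-5) + 9*(-11))) = -110*(-11 + 25)/(-10 - 99) = -110*14/(-109) = -(-110)*14/109 = -110*(-14/109) = 1540/109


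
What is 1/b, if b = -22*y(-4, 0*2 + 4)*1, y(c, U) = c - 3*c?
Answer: -1/176 ≈ -0.0056818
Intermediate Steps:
y(c, U) = -2*c
b = -176 (b = -(-44)*(-4)*1 = -22*8*1 = -176*1 = -176)
1/b = 1/(-176) = -1/176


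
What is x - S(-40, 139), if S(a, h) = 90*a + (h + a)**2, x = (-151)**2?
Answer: 16600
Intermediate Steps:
x = 22801
S(a, h) = (a + h)**2 + 90*a (S(a, h) = 90*a + (a + h)**2 = (a + h)**2 + 90*a)
x - S(-40, 139) = 22801 - ((-40 + 139)**2 + 90*(-40)) = 22801 - (99**2 - 3600) = 22801 - (9801 - 3600) = 22801 - 1*6201 = 22801 - 6201 = 16600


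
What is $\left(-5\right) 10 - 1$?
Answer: $-51$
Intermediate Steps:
$\left(-5\right) 10 - 1 = -50 - 1 = -51$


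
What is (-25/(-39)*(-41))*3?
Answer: -1025/13 ≈ -78.846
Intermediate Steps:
(-25/(-39)*(-41))*3 = (-25*(-1/39)*(-41))*3 = ((25/39)*(-41))*3 = -1025/39*3 = -1025/13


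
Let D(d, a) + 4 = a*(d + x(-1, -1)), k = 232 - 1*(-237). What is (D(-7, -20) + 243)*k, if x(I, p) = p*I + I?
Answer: 177751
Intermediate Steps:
x(I, p) = I + I*p (x(I, p) = I*p + I = I + I*p)
k = 469 (k = 232 + 237 = 469)
D(d, a) = -4 + a*d (D(d, a) = -4 + a*(d - (1 - 1)) = -4 + a*(d - 1*0) = -4 + a*(d + 0) = -4 + a*d)
(D(-7, -20) + 243)*k = ((-4 - 20*(-7)) + 243)*469 = ((-4 + 140) + 243)*469 = (136 + 243)*469 = 379*469 = 177751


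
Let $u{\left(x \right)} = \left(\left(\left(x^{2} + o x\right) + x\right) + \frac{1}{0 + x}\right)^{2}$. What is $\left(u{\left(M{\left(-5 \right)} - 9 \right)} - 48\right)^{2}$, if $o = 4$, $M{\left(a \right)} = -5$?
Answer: $\frac{9602319735121}{38416} \approx 2.4996 \cdot 10^{8}$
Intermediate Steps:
$u{\left(x \right)} = \left(\frac{1}{x} + x^{2} + 5 x\right)^{2}$ ($u{\left(x \right)} = \left(\left(\left(x^{2} + 4 x\right) + x\right) + \frac{1}{0 + x}\right)^{2} = \left(\left(x^{2} + 5 x\right) + \frac{1}{x}\right)^{2} = \left(\frac{1}{x} + x^{2} + 5 x\right)^{2}$)
$\left(u{\left(M{\left(-5 \right)} - 9 \right)} - 48\right)^{2} = \left(\frac{\left(1 + \left(-5 - 9\right)^{3} + 5 \left(-5 - 9\right)^{2}\right)^{2}}{\left(-5 - 9\right)^{2}} - 48\right)^{2} = \left(\frac{\left(1 + \left(-14\right)^{3} + 5 \left(-14\right)^{2}\right)^{2}}{196} - 48\right)^{2} = \left(\frac{\left(1 - 2744 + 5 \cdot 196\right)^{2}}{196} - 48\right)^{2} = \left(\frac{\left(1 - 2744 + 980\right)^{2}}{196} - 48\right)^{2} = \left(\frac{\left(-1763\right)^{2}}{196} - 48\right)^{2} = \left(\frac{1}{196} \cdot 3108169 - 48\right)^{2} = \left(\frac{3108169}{196} - 48\right)^{2} = \left(\frac{3098761}{196}\right)^{2} = \frac{9602319735121}{38416}$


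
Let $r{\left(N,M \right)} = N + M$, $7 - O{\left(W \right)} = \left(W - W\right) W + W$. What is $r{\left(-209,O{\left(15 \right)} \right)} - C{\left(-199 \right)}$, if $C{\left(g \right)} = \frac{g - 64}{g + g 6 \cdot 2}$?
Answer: $- \frac{561642}{2587} \approx -217.1$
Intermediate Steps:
$O{\left(W \right)} = 7 - W$ ($O{\left(W \right)} = 7 - \left(\left(W - W\right) W + W\right) = 7 - \left(0 W + W\right) = 7 - \left(0 + W\right) = 7 - W$)
$r{\left(N,M \right)} = M + N$
$C{\left(g \right)} = \frac{-64 + g}{13 g}$ ($C{\left(g \right)} = \frac{-64 + g}{g + 6 g 2} = \frac{-64 + g}{g + 12 g} = \frac{-64 + g}{13 g}$)
$r{\left(-209,O{\left(15 \right)} \right)} - C{\left(-199 \right)} = \left(\left(7 - 15\right) - 209\right) - \frac{-64 - 199}{13 \left(-199\right)} = \left(\left(7 - 15\right) - 209\right) - \frac{1}{13} \left(- \frac{1}{199}\right) \left(-263\right) = \left(-8 - 209\right) - \frac{263}{2587} = -217 - \frac{263}{2587} = - \frac{561642}{2587}$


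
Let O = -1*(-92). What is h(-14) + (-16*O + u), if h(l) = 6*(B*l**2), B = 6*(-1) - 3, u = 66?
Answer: -11990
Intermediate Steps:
O = 92
B = -9 (B = -6 - 3 = -9)
h(l) = -54*l**2 (h(l) = 6*(-9*l**2) = -54*l**2)
h(-14) + (-16*O + u) = -54*(-14)**2 + (-16*92 + 66) = -54*196 + (-1472 + 66) = -10584 - 1406 = -11990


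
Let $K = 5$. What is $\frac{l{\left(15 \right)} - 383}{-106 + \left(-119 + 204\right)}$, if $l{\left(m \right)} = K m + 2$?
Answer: $\frac{102}{7} \approx 14.571$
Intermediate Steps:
$l{\left(m \right)} = 2 + 5 m$ ($l{\left(m \right)} = 5 m + 2 = 2 + 5 m$)
$\frac{l{\left(15 \right)} - 383}{-106 + \left(-119 + 204\right)} = \frac{\left(2 + 5 \cdot 15\right) - 383}{-106 + \left(-119 + 204\right)} = \frac{\left(2 + 75\right) - 383}{-106 + 85} = \frac{77 - 383}{-21} = \left(-306\right) \left(- \frac{1}{21}\right) = \frac{102}{7}$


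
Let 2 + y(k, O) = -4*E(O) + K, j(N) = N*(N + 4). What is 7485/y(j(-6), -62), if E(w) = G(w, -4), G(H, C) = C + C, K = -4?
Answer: 7485/26 ≈ 287.88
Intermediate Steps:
G(H, C) = 2*C
E(w) = -8 (E(w) = 2*(-4) = -8)
j(N) = N*(4 + N)
y(k, O) = 26 (y(k, O) = -2 + (-4*(-8) - 4) = -2 + (32 - 4) = -2 + 28 = 26)
7485/y(j(-6), -62) = 7485/26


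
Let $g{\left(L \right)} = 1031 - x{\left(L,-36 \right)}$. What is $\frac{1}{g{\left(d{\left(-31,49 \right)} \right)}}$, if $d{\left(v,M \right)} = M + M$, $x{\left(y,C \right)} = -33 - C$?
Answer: $\frac{1}{1028} \approx 0.00097276$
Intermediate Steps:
$d{\left(v,M \right)} = 2 M$
$g{\left(L \right)} = 1028$ ($g{\left(L \right)} = 1031 - \left(-33 - -36\right) = 1031 - \left(-33 + 36\right) = 1031 - 3 = 1028$)
$\frac{1}{g{\left(d{\left(-31,49 \right)} \right)}} = \frac{1}{1028}$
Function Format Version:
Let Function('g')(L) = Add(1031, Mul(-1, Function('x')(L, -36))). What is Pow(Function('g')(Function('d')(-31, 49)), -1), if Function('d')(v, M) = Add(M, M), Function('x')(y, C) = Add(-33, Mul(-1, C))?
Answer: Rational(1, 1028) ≈ 0.00097276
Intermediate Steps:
Function('d')(v, M) = Mul(2, M)
Function('g')(L) = 1028 (Function('g')(L) = Add(1031, Mul(-1, Add(-33, Mul(-1, -36)))) = Add(1031, Mul(-1, Add(-33, 36))) = Add(1031, Mul(-1, 3)) = Add(1031, -3) = 1028)
Pow(Function('g')(Function('d')(-31, 49)), -1) = Pow(1028, -1) = Rational(1, 1028)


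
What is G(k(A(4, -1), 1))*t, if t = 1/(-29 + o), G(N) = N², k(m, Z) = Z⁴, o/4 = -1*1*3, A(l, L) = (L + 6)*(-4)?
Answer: -1/41 ≈ -0.024390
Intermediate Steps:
A(l, L) = -24 - 4*L (A(l, L) = (6 + L)*(-4) = -24 - 4*L)
o = -12 (o = 4*(-1*1*3) = 4*(-1*3) = 4*(-3) = -12)
t = -1/41 (t = 1/(-29 - 12) = 1/(-41) = -1/41 ≈ -0.024390)
G(k(A(4, -1), 1))*t = (1⁴)²*(-1/41) = 1²*(-1/41) = 1*(-1/41) = -1/41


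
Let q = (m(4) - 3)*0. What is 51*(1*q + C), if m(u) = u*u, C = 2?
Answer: 102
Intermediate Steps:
m(u) = u**2
q = 0 (q = (4**2 - 3)*0 = (16 - 3)*0 = 13*0 = 0)
51*(1*q + C) = 51*(1*0 + 2) = 51*(0 + 2) = 51*2 = 102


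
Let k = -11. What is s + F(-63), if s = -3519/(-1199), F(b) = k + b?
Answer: -85207/1199 ≈ -71.065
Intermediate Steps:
F(b) = -11 + b
s = 3519/1199 (s = -3519*(-1/1199) = 3519/1199 ≈ 2.9349)
s + F(-63) = 3519/1199 + (-11 - 63) = 3519/1199 - 74 = -85207/1199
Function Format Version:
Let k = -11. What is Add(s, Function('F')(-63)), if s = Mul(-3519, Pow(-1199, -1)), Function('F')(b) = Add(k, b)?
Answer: Rational(-85207, 1199) ≈ -71.065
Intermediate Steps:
Function('F')(b) = Add(-11, b)
s = Rational(3519, 1199) (s = Mul(-3519, Rational(-1, 1199)) = Rational(3519, 1199) ≈ 2.9349)
Add(s, Function('F')(-63)) = Add(Rational(3519, 1199), Add(-11, -63)) = Add(Rational(3519, 1199), -74) = Rational(-85207, 1199)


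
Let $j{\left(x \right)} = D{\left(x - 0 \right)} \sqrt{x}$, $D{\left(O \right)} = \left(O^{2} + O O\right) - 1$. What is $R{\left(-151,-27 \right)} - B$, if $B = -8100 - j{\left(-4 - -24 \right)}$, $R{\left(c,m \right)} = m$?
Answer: $8073 + 1598 \sqrt{5} \approx 11646.0$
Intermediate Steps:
$D{\left(O \right)} = -1 + 2 O^{2}$ ($D{\left(O \right)} = \left(O^{2} + O^{2}\right) - 1 = 2 O^{2} - 1 = -1 + 2 O^{2}$)
$j{\left(x \right)} = \sqrt{x} \left(-1 + 2 x^{2}\right)$ ($j{\left(x \right)} = \left(-1 + 2 \left(x - 0\right)^{2}\right) \sqrt{x} = \left(-1 + 2 \left(x + 0\right)^{2}\right) \sqrt{x} = \left(-1 + 2 x^{2}\right) \sqrt{x} = \sqrt{x} \left(-1 + 2 x^{2}\right)$)
$B = -8100 - 1598 \sqrt{5}$ ($B = -8100 - \sqrt{-4 - -24} \left(-1 + 2 \left(-4 - -24\right)^{2}\right) = -8100 - \sqrt{-4 + 24} \left(-1 + 2 \left(-4 + 24\right)^{2}\right) = -8100 - \sqrt{20} \left(-1 + 2 \cdot 20^{2}\right) = -8100 - 2 \sqrt{5} \left(-1 + 2 \cdot 400\right) = -8100 - 2 \sqrt{5} \left(-1 + 800\right) = -8100 - 2 \sqrt{5} \cdot 799 = -8100 - 1598 \sqrt{5} \approx -11673.0$)
$R{\left(-151,-27 \right)} - B = -27 - \left(-8100 - 1598 \sqrt{5}\right) = -27 + \left(8100 + 1598 \sqrt{5}\right) = 8073 + 1598 \sqrt{5}$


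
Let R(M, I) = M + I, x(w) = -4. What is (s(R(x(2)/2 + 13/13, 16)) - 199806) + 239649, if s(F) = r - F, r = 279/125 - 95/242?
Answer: 1204852643/30250 ≈ 39830.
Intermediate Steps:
r = 55643/30250 (r = 279*(1/125) - 95*1/242 = 279/125 - 95/242 = 55643/30250 ≈ 1.8394)
R(M, I) = I + M
s(F) = 55643/30250 - F
(s(R(x(2)/2 + 13/13, 16)) - 199806) + 239649 = ((55643/30250 - (16 + (-4/2 + 13/13))) - 199806) + 239649 = ((55643/30250 - (16 + (-4*½ + 13*(1/13)))) - 199806) + 239649 = ((55643/30250 - (16 + (-2 + 1))) - 199806) + 239649 = ((55643/30250 - (16 - 1)) - 199806) + 239649 = ((55643/30250 - 1*15) - 199806) + 239649 = ((55643/30250 - 15) - 199806) + 239649 = (-398107/30250 - 199806) + 239649 = -6044529607/30250 + 239649 = 1204852643/30250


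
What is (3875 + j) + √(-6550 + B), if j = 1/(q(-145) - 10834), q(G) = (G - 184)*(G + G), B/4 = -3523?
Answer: 327732001/84576 + I*√20642 ≈ 3875.0 + 143.67*I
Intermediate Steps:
B = -14092 (B = 4*(-3523) = -14092)
q(G) = 2*G*(-184 + G) (q(G) = (-184 + G)*(2*G) = 2*G*(-184 + G))
j = 1/84576 (j = 1/(2*(-145)*(-184 - 145) - 10834) = 1/(2*(-145)*(-329) - 10834) = 1/(95410 - 10834) = 1/84576 ≈ 1.1824e-5)
(3875 + j) + √(-6550 + B) = (3875 + 1/84576) + √(-6550 - 14092) = 327732001/84576 + √(-20642) = 327732001/84576 + I*√20642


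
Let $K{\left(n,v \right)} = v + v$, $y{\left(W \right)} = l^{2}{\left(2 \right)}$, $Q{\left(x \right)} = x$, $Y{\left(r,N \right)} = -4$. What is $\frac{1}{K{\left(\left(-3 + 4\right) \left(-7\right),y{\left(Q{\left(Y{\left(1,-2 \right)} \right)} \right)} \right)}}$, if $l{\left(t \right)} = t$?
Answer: $\frac{1}{8} \approx 0.125$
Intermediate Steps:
$y{\left(W \right)} = 4$ ($y{\left(W \right)} = 2^{2} = 4$)
$K{\left(n,v \right)} = 2 v$
$\frac{1}{K{\left(\left(-3 + 4\right) \left(-7\right),y{\left(Q{\left(Y{\left(1,-2 \right)} \right)} \right)} \right)}} = \frac{1}{2 \cdot 4} = \frac{1}{8}$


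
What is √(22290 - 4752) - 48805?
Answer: -48805 + √17538 ≈ -48673.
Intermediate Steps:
√(22290 - 4752) - 48805 = √17538 - 48805 = -48805 + √17538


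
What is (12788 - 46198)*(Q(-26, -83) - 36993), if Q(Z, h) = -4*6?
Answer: 1236737970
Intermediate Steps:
Q(Z, h) = -24
(12788 - 46198)*(Q(-26, -83) - 36993) = (12788 - 46198)*(-24 - 36993) = -33410*(-37017) = 1236737970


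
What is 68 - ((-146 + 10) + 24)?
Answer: 180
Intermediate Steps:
68 - ((-146 + 10) + 24) = 68 - (-136 + 24) = 68 - 1*(-112) = 68 + 112 = 180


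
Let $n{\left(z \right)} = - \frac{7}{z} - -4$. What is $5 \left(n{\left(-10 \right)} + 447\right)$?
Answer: $\frac{4517}{2} \approx 2258.5$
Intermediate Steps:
$n{\left(z \right)} = 4 - \frac{7}{z}$ ($n{\left(z \right)} = - \frac{7}{z} + 4 = 4 - \frac{7}{z}$)
$5 \left(n{\left(-10 \right)} + 447\right) = 5 \left(\left(4 - \frac{7}{-10}\right) + 447\right) = 5 \left(\left(4 - - \frac{7}{10}\right) + 447\right) = 5 \left(\left(4 + \frac{7}{10}\right) + 447\right) = 5 \left(\frac{47}{10} + 447\right) = 5 \cdot \frac{4517}{10} = \frac{4517}{2}$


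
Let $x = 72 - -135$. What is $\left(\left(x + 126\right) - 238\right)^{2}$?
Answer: $9025$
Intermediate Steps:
$x = 207$ ($x = 72 + 135 = 207$)
$\left(\left(x + 126\right) - 238\right)^{2} = \left(\left(207 + 126\right) - 238\right)^{2} = \left(333 - 238\right)^{2} = 95^{2} = 9025$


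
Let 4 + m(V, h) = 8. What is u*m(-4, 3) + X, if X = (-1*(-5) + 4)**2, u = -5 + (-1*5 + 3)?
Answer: 53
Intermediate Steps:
m(V, h) = 4 (m(V, h) = -4 + 8 = 4)
u = -7 (u = -5 + (-5 + 3) = -5 - 2 = -7)
X = 81 (X = (5 + 4)**2 = 9**2 = 81)
u*m(-4, 3) + X = -7*4 + 81 = -28 + 81 = 53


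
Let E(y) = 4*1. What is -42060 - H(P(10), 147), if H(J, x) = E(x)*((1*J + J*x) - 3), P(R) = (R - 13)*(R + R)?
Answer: -6528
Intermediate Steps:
P(R) = 2*R*(-13 + R) (P(R) = (-13 + R)*(2*R) = 2*R*(-13 + R))
E(y) = 4
H(J, x) = -12 + 4*J + 4*J*x (H(J, x) = 4*((1*J + J*x) - 3) = 4*((J + J*x) - 3) = 4*(-3 + J + J*x) = -12 + 4*J + 4*J*x)
-42060 - H(P(10), 147) = -42060 - (-12 + 4*(2*10*(-13 + 10)) + 4*(2*10*(-13 + 10))*147) = -42060 - (-12 + 4*(2*10*(-3)) + 4*(2*10*(-3))*147) = -42060 - (-12 + 4*(-60) + 4*(-60)*147) = -42060 - (-12 - 240 - 35280) = -42060 - 1*(-35532) = -42060 + 35532 = -6528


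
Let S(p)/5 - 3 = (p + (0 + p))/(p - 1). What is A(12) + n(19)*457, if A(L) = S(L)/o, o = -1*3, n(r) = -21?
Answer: -105662/11 ≈ -9605.6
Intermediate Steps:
S(p) = 15 + 10*p/(-1 + p) (S(p) = 15 + 5*((p + (0 + p))/(p - 1)) = 15 + 5*((p + p)/(-1 + p)) = 15 + 5*((2*p)/(-1 + p)) = 15 + 5*(2*p/(-1 + p)) = 15 + 10*p/(-1 + p))
o = -3
A(L) = -5*(-3 + 5*L)/(3*(-1 + L)) (A(L) = (5*(-3 + 5*L)/(-1 + L))/(-3) = (5*(-3 + 5*L)/(-1 + L))*(-1/3) = -5*(-3 + 5*L)/(3*(-1 + L)))
A(12) + n(19)*457 = 5*(3 - 5*12)/(3*(-1 + 12)) - 21*457 = (5/3)*(3 - 60)/11 - 9597 = (5/3)*(1/11)*(-57) - 9597 = -95/11 - 9597 = -105662/11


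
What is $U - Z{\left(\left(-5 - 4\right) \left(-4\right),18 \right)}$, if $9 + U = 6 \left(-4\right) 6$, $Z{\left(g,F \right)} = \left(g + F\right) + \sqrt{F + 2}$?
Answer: $-207 - 2 \sqrt{5} \approx -211.47$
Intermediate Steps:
$Z{\left(g,F \right)} = F + g + \sqrt{2 + F}$ ($Z{\left(g,F \right)} = \left(F + g\right) + \sqrt{2 + F} = F + g + \sqrt{2 + F}$)
$U = -153$ ($U = -9 + 6 \left(-4\right) 6 = -9 - 144 = -153$)
$U - Z{\left(\left(-5 - 4\right) \left(-4\right),18 \right)} = -153 - \left(18 + \left(-5 - 4\right) \left(-4\right) + \sqrt{2 + 18}\right) = -153 - \left(18 - -36 + \sqrt{20}\right) = -153 - \left(18 + 36 + 2 \sqrt{5}\right) = -153 - \left(54 + 2 \sqrt{5}\right) = -207 - 2 \sqrt{5}$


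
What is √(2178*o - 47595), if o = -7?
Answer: I*√62841 ≈ 250.68*I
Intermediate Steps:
√(2178*o - 47595) = √(2178*(-7) - 47595) = √(-15246 - 47595) = √(-62841) = I*√62841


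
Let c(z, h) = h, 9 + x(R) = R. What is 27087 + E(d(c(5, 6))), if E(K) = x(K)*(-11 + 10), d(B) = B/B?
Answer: 27095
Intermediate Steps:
x(R) = -9 + R
d(B) = 1
E(K) = 9 - K (E(K) = (-9 + K)*(-11 + 10) = (-9 + K)*(-1) = 9 - K)
27087 + E(d(c(5, 6))) = 27087 + (9 - 1*1) = 27087 + (9 - 1) = 27087 + 8 = 27095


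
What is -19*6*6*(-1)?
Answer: 684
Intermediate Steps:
-19*6*6*(-1) = -684*(-1) = -19*(-36) = 684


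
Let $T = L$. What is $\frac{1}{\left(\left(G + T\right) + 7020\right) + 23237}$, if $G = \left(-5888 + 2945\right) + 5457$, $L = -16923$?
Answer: $\frac{1}{15848} \approx 6.3099 \cdot 10^{-5}$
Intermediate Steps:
$T = -16923$
$G = 2514$ ($G = -2943 + 5457 = 2514$)
$\frac{1}{\left(\left(G + T\right) + 7020\right) + 23237} = \frac{1}{\left(\left(2514 - 16923\right) + 7020\right) + 23237} = \frac{1}{\left(-14409 + 7020\right) + 23237} = \frac{1}{-7389 + 23237} = \frac{1}{15848}$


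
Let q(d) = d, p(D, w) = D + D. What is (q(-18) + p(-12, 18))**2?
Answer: 1764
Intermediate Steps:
p(D, w) = 2*D
(q(-18) + p(-12, 18))**2 = (-18 + 2*(-12))**2 = (-18 - 24)**2 = (-42)**2 = 1764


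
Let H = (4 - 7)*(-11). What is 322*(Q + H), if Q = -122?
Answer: -28658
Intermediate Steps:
H = 33 (H = -3*(-11) = 33)
322*(Q + H) = 322*(-122 + 33) = 322*(-89) = -28658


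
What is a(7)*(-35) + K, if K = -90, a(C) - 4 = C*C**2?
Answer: -12235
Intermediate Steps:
a(C) = 4 + C**3 (a(C) = 4 + C*C**2 = 4 + C**3)
a(7)*(-35) + K = (4 + 7**3)*(-35) - 90 = (4 + 343)*(-35) - 90 = 347*(-35) - 90 = -12145 - 90 = -12235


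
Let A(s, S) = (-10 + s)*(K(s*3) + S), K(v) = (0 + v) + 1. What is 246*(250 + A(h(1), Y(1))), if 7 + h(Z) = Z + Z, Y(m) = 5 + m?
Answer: 91020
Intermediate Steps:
K(v) = 1 + v (K(v) = v + 1 = 1 + v)
h(Z) = -7 + 2*Z (h(Z) = -7 + (Z + Z) = -7 + 2*Z)
A(s, S) = (-10 + s)*(1 + S + 3*s) (A(s, S) = (-10 + s)*((1 + s*3) + S) = (-10 + s)*((1 + 3*s) + S) = (-10 + s)*(1 + S + 3*s))
246*(250 + A(h(1), Y(1))) = 246*(250 + (-10 - 29*(-7 + 2*1) - 10*(5 + 1) + 3*(-7 + 2*1)**2 + (5 + 1)*(-7 + 2*1))) = 246*(250 + (-10 - 29*(-7 + 2) - 10*6 + 3*(-7 + 2)**2 + 6*(-7 + 2))) = 246*(250 + (-10 - 29*(-5) - 60 + 3*(-5)**2 + 6*(-5))) = 246*(250 + (-10 + 145 - 60 + 3*25 - 30)) = 246*(250 + (-10 + 145 - 60 + 75 - 30)) = 246*(250 + 120) = 246*370 = 91020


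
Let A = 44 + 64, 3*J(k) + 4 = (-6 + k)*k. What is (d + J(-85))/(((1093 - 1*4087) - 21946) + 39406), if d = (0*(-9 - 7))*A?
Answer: 859/4822 ≈ 0.17814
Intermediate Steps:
J(k) = -4/3 + k*(-6 + k)/3 (J(k) = -4/3 + ((-6 + k)*k)/3 = -4/3 + (k*(-6 + k))/3 = -4/3 + k*(-6 + k)/3)
A = 108
d = 0 (d = (0*(-9 - 7))*108 = (0*(-16))*108 = 0*108 = 0)
(d + J(-85))/(((1093 - 1*4087) - 21946) + 39406) = (0 + (-4/3 - 2*(-85) + (⅓)*(-85)²))/(((1093 - 1*4087) - 21946) + 39406) = (0 + (-4/3 + 170 + (⅓)*7225))/(((1093 - 4087) - 21946) + 39406) = (0 + (-4/3 + 170 + 7225/3))/((-2994 - 21946) + 39406) = (0 + 2577)/(-24940 + 39406) = 2577/14466 = 2577*(1/14466) = 859/4822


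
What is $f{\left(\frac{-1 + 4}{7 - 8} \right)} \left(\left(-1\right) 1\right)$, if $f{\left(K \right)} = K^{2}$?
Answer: $-9$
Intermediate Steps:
$f{\left(\frac{-1 + 4}{7 - 8} \right)} \left(\left(-1\right) 1\right) = \left(\frac{-1 + 4}{7 - 8}\right)^{2} \left(\left(-1\right) 1\right) = \left(\frac{3}{-1}\right)^{2} \left(-1\right) = \left(3 \left(-1\right)\right)^{2} \left(-1\right) = \left(-3\right)^{2} \left(-1\right) = 9 \left(-1\right) = -9$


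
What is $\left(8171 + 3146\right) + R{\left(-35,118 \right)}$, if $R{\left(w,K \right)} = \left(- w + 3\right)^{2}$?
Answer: $12761$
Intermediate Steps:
$R{\left(w,K \right)} = \left(3 - w\right)^{2}$
$\left(8171 + 3146\right) + R{\left(-35,118 \right)} = \left(8171 + 3146\right) + \left(-3 - 35\right)^{2} = 11317 + \left(-38\right)^{2} = 11317 + 1444 = 12761$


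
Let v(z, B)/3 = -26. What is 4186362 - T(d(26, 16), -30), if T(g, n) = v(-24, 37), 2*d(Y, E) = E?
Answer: 4186440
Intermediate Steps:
d(Y, E) = E/2
v(z, B) = -78 (v(z, B) = 3*(-26) = -78)
T(g, n) = -78
4186362 - T(d(26, 16), -30) = 4186362 - 1*(-78) = 4186362 + 78 = 4186440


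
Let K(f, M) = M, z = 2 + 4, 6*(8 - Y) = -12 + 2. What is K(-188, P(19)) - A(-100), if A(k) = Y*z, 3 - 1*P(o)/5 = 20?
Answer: -143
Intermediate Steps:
P(o) = -85 (P(o) = 15 - 5*20 = 15 - 100 = -85)
Y = 29/3 (Y = 8 - (-12 + 2)/6 = 8 - ⅙*(-10) = 8 + 5/3 = 29/3 ≈ 9.6667)
z = 6
A(k) = 58 (A(k) = (29/3)*6 = 58)
K(-188, P(19)) - A(-100) = -85 - 1*58 = -85 - 58 = -143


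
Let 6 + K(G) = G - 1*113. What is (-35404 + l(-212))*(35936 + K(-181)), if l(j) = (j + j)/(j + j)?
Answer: -1261621308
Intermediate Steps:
K(G) = -119 + G (K(G) = -6 + (G - 1*113) = -6 + (G - 113) = -6 + (-113 + G) = -119 + G)
l(j) = 1 (l(j) = (2*j)/((2*j)) = (2*j)*(1/(2*j)) = 1)
(-35404 + l(-212))*(35936 + K(-181)) = (-35404 + 1)*(35936 + (-119 - 181)) = -35403*(35936 - 300) = -35403*35636 = -1261621308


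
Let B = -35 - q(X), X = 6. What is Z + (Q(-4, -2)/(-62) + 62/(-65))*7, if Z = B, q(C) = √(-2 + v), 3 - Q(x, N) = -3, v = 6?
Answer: -89374/2015 ≈ -44.354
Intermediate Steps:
Q(x, N) = 6 (Q(x, N) = 3 - 1*(-3) = 3 + 3 = 6)
q(C) = 2 (q(C) = √(-2 + 6) = √4 = 2)
B = -37 (B = -35 - 1*2 = -35 - 2 = -37)
Z = -37
Z + (Q(-4, -2)/(-62) + 62/(-65))*7 = -37 + (6/(-62) + 62/(-65))*7 = -37 + (6*(-1/62) + 62*(-1/65))*7 = -37 + (-3/31 - 62/65)*7 = -37 - 2117/2015*7 = -37 - 14819/2015 = -89374/2015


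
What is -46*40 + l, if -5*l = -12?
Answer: -9188/5 ≈ -1837.6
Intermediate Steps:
l = 12/5 (l = -1/5*(-12) = 12/5 ≈ 2.4000)
-46*40 + l = -46*40 + 12/5 = -1840 + 12/5 = -9188/5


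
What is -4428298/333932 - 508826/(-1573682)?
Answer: -1699704892351/131375694406 ≈ -12.938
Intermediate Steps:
-4428298/333932 - 508826/(-1573682) = -4428298*1/333932 - 508826*(-1/1573682) = -2214149/166966 + 254413/786841 = -1699704892351/131375694406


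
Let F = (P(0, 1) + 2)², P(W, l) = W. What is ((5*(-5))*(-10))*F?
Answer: 1000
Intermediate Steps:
F = 4 (F = (0 + 2)² = 2² = 4)
((5*(-5))*(-10))*F = ((5*(-5))*(-10))*4 = -25*(-10)*4 = 250*4 = 1000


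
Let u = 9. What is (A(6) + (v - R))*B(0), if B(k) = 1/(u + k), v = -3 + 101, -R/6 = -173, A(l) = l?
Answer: -934/9 ≈ -103.78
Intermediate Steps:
R = 1038 (R = -6*(-173) = 1038)
v = 98
B(k) = 1/(9 + k)
(A(6) + (v - R))*B(0) = (6 + (98 - 1*1038))/(9 + 0) = (6 + (98 - 1038))/9 = (6 - 940)*(⅑) = -934*⅑ = -934/9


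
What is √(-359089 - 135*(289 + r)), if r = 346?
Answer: I*√444814 ≈ 666.94*I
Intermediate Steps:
√(-359089 - 135*(289 + r)) = √(-359089 - 135*(289 + 346)) = √(-359089 - 135*635) = √(-359089 - 85725) = √(-444814) = I*√444814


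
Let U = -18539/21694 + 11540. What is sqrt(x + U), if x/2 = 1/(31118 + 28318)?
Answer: sqrt(33306545022866234171)/53725191 ≈ 107.42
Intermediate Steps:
U = 250330221/21694 (U = -18539*1/21694 + 11540 = -18539/21694 + 11540 = 250330221/21694 ≈ 11539.)
x = 1/29718 (x = 2/(31118 + 28318) = 2/59436 = 2*(1/59436) = 1/29718 ≈ 3.3650e-5)
sqrt(x + U) = sqrt(1/29718 + 250330221/21694) = sqrt(1859828382343/161175573) = sqrt(33306545022866234171)/53725191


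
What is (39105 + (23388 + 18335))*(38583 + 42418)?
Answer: 6547148828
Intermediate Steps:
(39105 + (23388 + 18335))*(38583 + 42418) = (39105 + 41723)*81001 = 80828*81001 = 6547148828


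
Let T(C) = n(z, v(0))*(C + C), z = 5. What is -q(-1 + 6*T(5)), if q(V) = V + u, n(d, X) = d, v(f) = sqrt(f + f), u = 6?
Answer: -305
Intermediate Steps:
v(f) = sqrt(2)*sqrt(f) (v(f) = sqrt(2*f) = sqrt(2)*sqrt(f))
T(C) = 10*C (T(C) = 5*(C + C) = 5*(2*C) = 10*C)
q(V) = 6 + V (q(V) = V + 6 = 6 + V)
-q(-1 + 6*T(5)) = -(6 + (-1 + 6*(10*5))) = -(6 + (-1 + 6*50)) = -(6 + (-1 + 300)) = -(6 + 299) = -1*305 = -305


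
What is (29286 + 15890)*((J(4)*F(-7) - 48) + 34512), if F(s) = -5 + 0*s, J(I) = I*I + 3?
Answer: 1552653944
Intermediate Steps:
J(I) = 3 + I**2 (J(I) = I**2 + 3 = 3 + I**2)
F(s) = -5 (F(s) = -5 + 0 = -5)
(29286 + 15890)*((J(4)*F(-7) - 48) + 34512) = (29286 + 15890)*(((3 + 4**2)*(-5) - 48) + 34512) = 45176*(((3 + 16)*(-5) - 48) + 34512) = 45176*((19*(-5) - 48) + 34512) = 45176*((-95 - 48) + 34512) = 45176*(-143 + 34512) = 45176*34369 = 1552653944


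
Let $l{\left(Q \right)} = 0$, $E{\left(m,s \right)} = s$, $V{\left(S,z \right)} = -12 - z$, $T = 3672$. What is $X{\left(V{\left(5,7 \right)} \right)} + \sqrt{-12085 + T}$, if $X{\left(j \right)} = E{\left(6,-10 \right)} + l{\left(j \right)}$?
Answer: $-10 + i \sqrt{8413} \approx -10.0 + 91.722 i$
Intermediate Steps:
$X{\left(j \right)} = -10$ ($X{\left(j \right)} = -10 + 0 = -10$)
$X{\left(V{\left(5,7 \right)} \right)} + \sqrt{-12085 + T} = -10 + \sqrt{-12085 + 3672} = -10 + \sqrt{-8413} = -10 + i \sqrt{8413}$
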